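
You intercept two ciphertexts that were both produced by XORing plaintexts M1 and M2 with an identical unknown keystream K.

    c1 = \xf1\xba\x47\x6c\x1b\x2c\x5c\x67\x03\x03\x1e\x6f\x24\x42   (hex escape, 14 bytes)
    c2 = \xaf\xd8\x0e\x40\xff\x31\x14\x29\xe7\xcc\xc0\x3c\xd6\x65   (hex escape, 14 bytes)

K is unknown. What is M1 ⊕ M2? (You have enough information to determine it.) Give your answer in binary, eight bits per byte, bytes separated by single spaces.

c1 ⊕ c2 = (M1 ⊕ K) ⊕ (M2 ⊕ K) = M1 ⊕ M2 — the shared key cancels under XOR.
byte 0: f1 ^ af = 5e
byte 1: ba ^ d8 = 62
byte 2: 47 ^ 0e = 49
byte 3: 6c ^ 40 = 2c
byte 4: 1b ^ ff = e4
byte 5: 2c ^ 31 = 1d
byte 6: 5c ^ 14 = 48
byte 7: 67 ^ 29 = 4e
byte 8: 03 ^ e7 = e4
byte 9: 03 ^ cc = cf
byte 10: 1e ^ c0 = de
byte 11: 6f ^ 3c = 53
byte 12: 24 ^ d6 = f2
byte 13: 42 ^ 65 = 27

01011110 01100010 01001001 00101100 11100100 00011101 01001000 01001110 11100100 11001111 11011110 01010011 11110010 00100111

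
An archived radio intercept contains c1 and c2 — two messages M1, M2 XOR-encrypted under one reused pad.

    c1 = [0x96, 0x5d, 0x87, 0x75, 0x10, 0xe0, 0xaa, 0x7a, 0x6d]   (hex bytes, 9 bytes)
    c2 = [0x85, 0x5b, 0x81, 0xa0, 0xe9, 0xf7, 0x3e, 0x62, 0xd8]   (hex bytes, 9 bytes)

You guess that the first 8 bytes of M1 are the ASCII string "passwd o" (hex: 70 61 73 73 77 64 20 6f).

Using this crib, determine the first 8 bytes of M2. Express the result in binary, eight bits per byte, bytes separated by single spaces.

First, c1 ⊕ c2 = (M1 ⊕ K) ⊕ (M2 ⊕ K) = M1 ⊕ M2, so the key drops out. Then M2 = (M1 ⊕ M2) ⊕ M1 over the first 8 bytes.
byte 0: (96 ^ 85) ^ 70 = 13 ^ 70 = 63
byte 1: (5d ^ 5b) ^ 61 = 06 ^ 61 = 67
byte 2: (87 ^ 81) ^ 73 = 06 ^ 73 = 75
byte 3: (75 ^ a0) ^ 73 = d5 ^ 73 = a6
byte 4: (10 ^ e9) ^ 77 = f9 ^ 77 = 8e
byte 5: (e0 ^ f7) ^ 64 = 17 ^ 64 = 73
byte 6: (aa ^ 3e) ^ 20 = 94 ^ 20 = b4
byte 7: (7a ^ 62) ^ 6f = 18 ^ 6f = 77

01100011 01100111 01110101 10100110 10001110 01110011 10110100 01110111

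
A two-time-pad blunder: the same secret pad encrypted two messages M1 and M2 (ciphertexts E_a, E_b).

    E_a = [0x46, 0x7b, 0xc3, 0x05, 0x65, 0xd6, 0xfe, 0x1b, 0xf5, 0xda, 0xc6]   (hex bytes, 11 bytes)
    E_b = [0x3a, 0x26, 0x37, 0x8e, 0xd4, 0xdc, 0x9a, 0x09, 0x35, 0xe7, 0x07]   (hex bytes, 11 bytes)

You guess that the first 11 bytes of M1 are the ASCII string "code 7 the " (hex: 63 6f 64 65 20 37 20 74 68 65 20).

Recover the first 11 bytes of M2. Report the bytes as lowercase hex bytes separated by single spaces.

First, E_a ⊕ E_b = (M1 ⊕ K) ⊕ (M2 ⊕ K) = M1 ⊕ M2, so the key drops out. Then M2 = (M1 ⊕ M2) ⊕ M1 over the first 11 bytes.
byte 0: (46 XOR 3a) XOR 63 = 7c XOR 63 = 1f
byte 1: (7b XOR 26) XOR 6f = 5d XOR 6f = 32
byte 2: (c3 XOR 37) XOR 64 = f4 XOR 64 = 90
byte 3: (05 XOR 8e) XOR 65 = 8b XOR 65 = ee
byte 4: (65 XOR d4) XOR 20 = b1 XOR 20 = 91
byte 5: (d6 XOR dc) XOR 37 = 0a XOR 37 = 3d
byte 6: (fe XOR 9a) XOR 20 = 64 XOR 20 = 44
byte 7: (1b XOR 09) XOR 74 = 12 XOR 74 = 66
byte 8: (f5 XOR 35) XOR 68 = c0 XOR 68 = a8
byte 9: (da XOR e7) XOR 65 = 3d XOR 65 = 58
byte 10: (c6 XOR 07) XOR 20 = c1 XOR 20 = e1

1f 32 90 ee 91 3d 44 66 a8 58 e1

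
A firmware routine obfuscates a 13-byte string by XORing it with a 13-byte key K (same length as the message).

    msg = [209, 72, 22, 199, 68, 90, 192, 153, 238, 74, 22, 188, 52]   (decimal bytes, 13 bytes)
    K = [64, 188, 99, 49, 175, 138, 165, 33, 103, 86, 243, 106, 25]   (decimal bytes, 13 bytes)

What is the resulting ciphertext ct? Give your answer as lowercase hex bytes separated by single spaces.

XOR is its own inverse, so applying the key byte-wise gives the result directly.
11010001 ⊕ 01000000 = 10010001
01001000 ⊕ 10111100 = 11110100
00010110 ⊕ 01100011 = 01110101
11000111 ⊕ 00110001 = 11110110
01000100 ⊕ 10101111 = 11101011
01011010 ⊕ 10001010 = 11010000
11000000 ⊕ 10100101 = 01100101
10011001 ⊕ 00100001 = 10111000
11101110 ⊕ 01100111 = 10001001
01001010 ⊕ 01010110 = 00011100
00010110 ⊕ 11110011 = 11100101
10111100 ⊕ 01101010 = 11010110
00110100 ⊕ 00011001 = 00101101

91 f4 75 f6 eb d0 65 b8 89 1c e5 d6 2d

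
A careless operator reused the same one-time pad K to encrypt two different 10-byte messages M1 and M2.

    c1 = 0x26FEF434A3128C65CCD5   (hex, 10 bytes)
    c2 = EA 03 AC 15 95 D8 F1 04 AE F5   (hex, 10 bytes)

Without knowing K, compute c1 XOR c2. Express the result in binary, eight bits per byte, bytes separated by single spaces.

c1 ⊕ c2 = (M1 ⊕ K) ⊕ (M2 ⊕ K) = M1 ⊕ M2 — the shared key cancels under XOR.
26 XOR ea = cc
fe XOR 03 = fd
f4 XOR ac = 58
34 XOR 15 = 21
a3 XOR 95 = 36
12 XOR d8 = ca
8c XOR f1 = 7d
65 XOR 04 = 61
cc XOR ae = 62
d5 XOR f5 = 20

11001100 11111101 01011000 00100001 00110110 11001010 01111101 01100001 01100010 00100000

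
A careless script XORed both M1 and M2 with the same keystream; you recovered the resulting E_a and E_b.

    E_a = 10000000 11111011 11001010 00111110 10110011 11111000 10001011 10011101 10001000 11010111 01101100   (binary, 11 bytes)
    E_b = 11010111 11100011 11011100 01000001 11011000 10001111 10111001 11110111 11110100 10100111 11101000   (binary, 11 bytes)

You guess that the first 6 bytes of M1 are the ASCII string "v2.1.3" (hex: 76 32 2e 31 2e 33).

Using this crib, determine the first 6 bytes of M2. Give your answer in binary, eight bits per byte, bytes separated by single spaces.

First, E_a ⊕ E_b = (M1 ⊕ K) ⊕ (M2 ⊕ K) = M1 ⊕ M2, so the key drops out. Then M2 = (M1 ⊕ M2) ⊕ M1 over the first 6 bytes.
byte 0: (80 ^ d7) ^ 76 = 57 ^ 76 = 21
byte 1: (fb ^ e3) ^ 32 = 18 ^ 32 = 2a
byte 2: (ca ^ dc) ^ 2e = 16 ^ 2e = 38
byte 3: (3e ^ 41) ^ 31 = 7f ^ 31 = 4e
byte 4: (b3 ^ d8) ^ 2e = 6b ^ 2e = 45
byte 5: (f8 ^ 8f) ^ 33 = 77 ^ 33 = 44

00100001 00101010 00111000 01001110 01000101 01000100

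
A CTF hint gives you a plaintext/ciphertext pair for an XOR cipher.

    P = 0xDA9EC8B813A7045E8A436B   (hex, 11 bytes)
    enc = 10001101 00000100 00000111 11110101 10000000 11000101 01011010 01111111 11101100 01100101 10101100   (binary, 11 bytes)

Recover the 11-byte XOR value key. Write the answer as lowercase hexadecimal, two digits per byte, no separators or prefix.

Since enc = P ⊕ key, XORing both sides with P gives key = P ⊕ enc.
byte 0: da ^ 8d = 57
byte 1: 9e ^ 04 = 9a
byte 2: c8 ^ 07 = cf
byte 3: b8 ^ f5 = 4d
byte 4: 13 ^ 80 = 93
byte 5: a7 ^ c5 = 62
byte 6: 04 ^ 5a = 5e
byte 7: 5e ^ 7f = 21
byte 8: 8a ^ ec = 66
byte 9: 43 ^ 65 = 26
byte 10: 6b ^ ac = c7

579acf4d93625e216626c7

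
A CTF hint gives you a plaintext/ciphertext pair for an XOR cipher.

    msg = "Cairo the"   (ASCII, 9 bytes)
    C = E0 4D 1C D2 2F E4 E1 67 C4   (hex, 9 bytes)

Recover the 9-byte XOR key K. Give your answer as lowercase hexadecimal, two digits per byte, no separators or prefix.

a32c75a040c4950fa1

Since C = msg ⊕ K, XORing both sides with msg gives K = msg ⊕ C.
byte 0: 43 ⊕ e0 = a3
byte 1: 61 ⊕ 4d = 2c
byte 2: 69 ⊕ 1c = 75
byte 3: 72 ⊕ d2 = a0
byte 4: 6f ⊕ 2f = 40
byte 5: 20 ⊕ e4 = c4
byte 6: 74 ⊕ e1 = 95
byte 7: 68 ⊕ 67 = 0f
byte 8: 65 ⊕ c4 = a1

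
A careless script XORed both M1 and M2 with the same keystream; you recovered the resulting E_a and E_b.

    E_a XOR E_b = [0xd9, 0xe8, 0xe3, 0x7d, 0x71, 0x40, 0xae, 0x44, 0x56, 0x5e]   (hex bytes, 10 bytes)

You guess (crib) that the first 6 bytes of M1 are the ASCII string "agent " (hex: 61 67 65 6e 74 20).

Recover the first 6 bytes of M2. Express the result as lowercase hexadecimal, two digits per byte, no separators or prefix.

b88f86130560

Since E_a ⊕ E_b = M1 ⊕ M2, XORing with the guessed M1 bytes yields the corresponding M2 bytes: M2 = (E_a ⊕ E_b) ⊕ M1.
byte 0: d9 xor 61 = b8
byte 1: e8 xor 67 = 8f
byte 2: e3 xor 65 = 86
byte 3: 7d xor 6e = 13
byte 4: 71 xor 74 = 05
byte 5: 40 xor 20 = 60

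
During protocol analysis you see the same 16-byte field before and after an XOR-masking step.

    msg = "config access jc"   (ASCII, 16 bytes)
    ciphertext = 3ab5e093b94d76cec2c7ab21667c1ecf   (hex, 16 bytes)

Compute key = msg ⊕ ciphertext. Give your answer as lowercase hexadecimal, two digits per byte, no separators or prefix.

Since ciphertext = msg ⊕ key, XORing both sides with msg gives key = msg ⊕ ciphertext.
byte 0: 63 ⊕ 3a = 59
byte 1: 6f ⊕ b5 = da
byte 2: 6e ⊕ e0 = 8e
byte 3: 66 ⊕ 93 = f5
byte 4: 69 ⊕ b9 = d0
byte 5: 67 ⊕ 4d = 2a
byte 6: 20 ⊕ 76 = 56
byte 7: 61 ⊕ ce = af
byte 8: 63 ⊕ c2 = a1
byte 9: 63 ⊕ c7 = a4
byte 10: 65 ⊕ ab = ce
byte 11: 73 ⊕ 21 = 52
byte 12: 73 ⊕ 66 = 15
byte 13: 20 ⊕ 7c = 5c
byte 14: 6a ⊕ 1e = 74
byte 15: 63 ⊕ cf = ac

59da8ef5d02a56afa1a4ce52155c74ac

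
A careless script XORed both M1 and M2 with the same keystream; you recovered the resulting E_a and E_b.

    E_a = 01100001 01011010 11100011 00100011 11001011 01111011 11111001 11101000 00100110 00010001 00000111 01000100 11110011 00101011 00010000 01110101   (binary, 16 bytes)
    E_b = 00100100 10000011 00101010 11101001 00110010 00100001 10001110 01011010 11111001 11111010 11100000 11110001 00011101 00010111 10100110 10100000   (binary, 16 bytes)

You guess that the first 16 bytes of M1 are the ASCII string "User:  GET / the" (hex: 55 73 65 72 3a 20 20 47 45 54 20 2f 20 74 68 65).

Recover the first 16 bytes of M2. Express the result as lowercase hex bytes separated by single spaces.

10 aa ac b8 c3 7a 57 f5 9a bf c7 9a ce 48 de b0

First, E_a ⊕ E_b = (M1 ⊕ K) ⊕ (M2 ⊕ K) = M1 ⊕ M2, so the key drops out. Then M2 = (M1 ⊕ M2) ⊕ M1 over the first 16 bytes.
byte 0: (61 xor 24) xor 55 = 45 xor 55 = 10
byte 1: (5a xor 83) xor 73 = d9 xor 73 = aa
byte 2: (e3 xor 2a) xor 65 = c9 xor 65 = ac
byte 3: (23 xor e9) xor 72 = ca xor 72 = b8
byte 4: (cb xor 32) xor 3a = f9 xor 3a = c3
byte 5: (7b xor 21) xor 20 = 5a xor 20 = 7a
byte 6: (f9 xor 8e) xor 20 = 77 xor 20 = 57
byte 7: (e8 xor 5a) xor 47 = b2 xor 47 = f5
byte 8: (26 xor f9) xor 45 = df xor 45 = 9a
byte 9: (11 xor fa) xor 54 = eb xor 54 = bf
byte 10: (07 xor e0) xor 20 = e7 xor 20 = c7
byte 11: (44 xor f1) xor 2f = b5 xor 2f = 9a
byte 12: (f3 xor 1d) xor 20 = ee xor 20 = ce
byte 13: (2b xor 17) xor 74 = 3c xor 74 = 48
byte 14: (10 xor a6) xor 68 = b6 xor 68 = de
byte 15: (75 xor a0) xor 65 = d5 xor 65 = b0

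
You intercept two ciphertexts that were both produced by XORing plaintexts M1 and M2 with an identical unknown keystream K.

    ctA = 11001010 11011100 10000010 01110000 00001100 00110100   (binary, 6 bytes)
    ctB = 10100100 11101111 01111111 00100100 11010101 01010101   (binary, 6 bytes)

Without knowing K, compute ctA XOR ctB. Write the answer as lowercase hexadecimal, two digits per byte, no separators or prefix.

6e33fd54d961

ctA ⊕ ctB = (M1 ⊕ K) ⊕ (M2 ⊕ K) = M1 ⊕ M2 — the shared key cancels under XOR.
byte 0: ca ^ a4 = 6e
byte 1: dc ^ ef = 33
byte 2: 82 ^ 7f = fd
byte 3: 70 ^ 24 = 54
byte 4: 0c ^ d5 = d9
byte 5: 34 ^ 55 = 61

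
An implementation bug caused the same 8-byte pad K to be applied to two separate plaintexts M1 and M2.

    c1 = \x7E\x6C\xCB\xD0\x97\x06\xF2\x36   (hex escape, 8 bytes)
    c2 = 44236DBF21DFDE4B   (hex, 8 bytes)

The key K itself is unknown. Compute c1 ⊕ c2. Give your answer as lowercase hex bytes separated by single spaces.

c1 ⊕ c2 = (M1 ⊕ K) ⊕ (M2 ⊕ K) = M1 ⊕ M2 — the shared key cancels under XOR.
byte 0: 126 xor  68 =  58
byte 1: 108 xor  35 =  79
byte 2: 203 xor 109 = 166
byte 3: 208 xor 191 = 111
byte 4: 151 xor  33 = 182
byte 5:   6 xor 223 = 217
byte 6: 242 xor 222 =  44
byte 7:  54 xor  75 = 125

3a 4f a6 6f b6 d9 2c 7d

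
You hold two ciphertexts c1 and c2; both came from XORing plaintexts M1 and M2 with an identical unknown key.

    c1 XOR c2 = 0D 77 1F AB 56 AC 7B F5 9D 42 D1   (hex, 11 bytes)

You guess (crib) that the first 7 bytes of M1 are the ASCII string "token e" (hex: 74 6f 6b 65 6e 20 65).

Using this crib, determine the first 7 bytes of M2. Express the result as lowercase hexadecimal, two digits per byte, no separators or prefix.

Since c1 ⊕ c2 = M1 ⊕ M2, XORing with the guessed M1 bytes yields the corresponding M2 bytes: M2 = (c1 ⊕ c2) ⊕ M1.
byte 0: 00001101 ^ 01110100 = 01111001
byte 1: 01110111 ^ 01101111 = 00011000
byte 2: 00011111 ^ 01101011 = 01110100
byte 3: 10101011 ^ 01100101 = 11001110
byte 4: 01010110 ^ 01101110 = 00111000
byte 5: 10101100 ^ 00100000 = 10001100
byte 6: 01111011 ^ 01100101 = 00011110

791874ce388c1e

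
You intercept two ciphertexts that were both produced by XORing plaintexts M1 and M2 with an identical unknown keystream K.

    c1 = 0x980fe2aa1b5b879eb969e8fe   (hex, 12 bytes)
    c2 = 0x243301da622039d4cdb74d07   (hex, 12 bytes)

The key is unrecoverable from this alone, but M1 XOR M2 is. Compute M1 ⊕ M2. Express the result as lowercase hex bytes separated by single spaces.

bc 3c e3 70 79 7b be 4a 74 de a5 f9

c1 ⊕ c2 = (M1 ⊕ K) ⊕ (M2 ⊕ K) = M1 ⊕ M2 — the shared key cancels under XOR.
byte 0: 10011000 ^ 00100100 = 10111100
byte 1: 00001111 ^ 00110011 = 00111100
byte 2: 11100010 ^ 00000001 = 11100011
byte 3: 10101010 ^ 11011010 = 01110000
byte 4: 00011011 ^ 01100010 = 01111001
byte 5: 01011011 ^ 00100000 = 01111011
byte 6: 10000111 ^ 00111001 = 10111110
byte 7: 10011110 ^ 11010100 = 01001010
byte 8: 10111001 ^ 11001101 = 01110100
byte 9: 01101001 ^ 10110111 = 11011110
byte 10: 11101000 ^ 01001101 = 10100101
byte 11: 11111110 ^ 00000111 = 11111001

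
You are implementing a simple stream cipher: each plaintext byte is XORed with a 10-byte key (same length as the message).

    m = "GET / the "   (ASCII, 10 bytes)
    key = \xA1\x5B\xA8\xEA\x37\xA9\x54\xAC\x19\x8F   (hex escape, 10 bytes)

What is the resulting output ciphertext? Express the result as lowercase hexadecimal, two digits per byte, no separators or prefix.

byte 0: 47 XOR a1 = e6
byte 1: 45 XOR 5b = 1e
byte 2: 54 XOR a8 = fc
byte 3: 20 XOR ea = ca
byte 4: 2f XOR 37 = 18
byte 5: 20 XOR a9 = 89
byte 6: 74 XOR 54 = 20
byte 7: 68 XOR ac = c4
byte 8: 65 XOR 19 = 7c
byte 9: 20 XOR 8f = af

e61efcca188920c47caf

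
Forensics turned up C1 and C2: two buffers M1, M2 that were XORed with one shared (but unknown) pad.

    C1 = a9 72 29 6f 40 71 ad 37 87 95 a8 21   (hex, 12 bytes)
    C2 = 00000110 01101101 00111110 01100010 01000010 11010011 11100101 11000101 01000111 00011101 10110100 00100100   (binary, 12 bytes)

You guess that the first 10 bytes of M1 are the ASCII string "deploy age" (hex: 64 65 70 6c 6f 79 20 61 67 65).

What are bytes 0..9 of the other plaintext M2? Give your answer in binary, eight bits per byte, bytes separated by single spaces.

First, C1 ⊕ C2 = (M1 ⊕ K) ⊕ (M2 ⊕ K) = M1 ⊕ M2, so the key drops out. Then M2 = (M1 ⊕ M2) ⊕ M1 over the first 10 bytes.
byte 0: (a9 ⊕ 06) ⊕ 64 = af ⊕ 64 = cb
byte 1: (72 ⊕ 6d) ⊕ 65 = 1f ⊕ 65 = 7a
byte 2: (29 ⊕ 3e) ⊕ 70 = 17 ⊕ 70 = 67
byte 3: (6f ⊕ 62) ⊕ 6c = 0d ⊕ 6c = 61
byte 4: (40 ⊕ 42) ⊕ 6f = 02 ⊕ 6f = 6d
byte 5: (71 ⊕ d3) ⊕ 79 = a2 ⊕ 79 = db
byte 6: (ad ⊕ e5) ⊕ 20 = 48 ⊕ 20 = 68
byte 7: (37 ⊕ c5) ⊕ 61 = f2 ⊕ 61 = 93
byte 8: (87 ⊕ 47) ⊕ 67 = c0 ⊕ 67 = a7
byte 9: (95 ⊕ 1d) ⊕ 65 = 88 ⊕ 65 = ed

11001011 01111010 01100111 01100001 01101101 11011011 01101000 10010011 10100111 11101101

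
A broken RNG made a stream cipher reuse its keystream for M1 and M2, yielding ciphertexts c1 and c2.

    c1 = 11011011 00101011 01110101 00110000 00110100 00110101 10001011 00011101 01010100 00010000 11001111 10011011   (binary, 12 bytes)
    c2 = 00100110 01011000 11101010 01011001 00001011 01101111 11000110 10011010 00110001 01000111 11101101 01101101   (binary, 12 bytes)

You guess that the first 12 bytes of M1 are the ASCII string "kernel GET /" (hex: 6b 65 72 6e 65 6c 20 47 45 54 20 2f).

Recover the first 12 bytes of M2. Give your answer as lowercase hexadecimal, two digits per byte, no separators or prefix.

9616ed075a366dc0200302d9

First, c1 ⊕ c2 = (M1 ⊕ K) ⊕ (M2 ⊕ K) = M1 ⊕ M2, so the key drops out. Then M2 = (M1 ⊕ M2) ⊕ M1 over the first 12 bytes.
byte 0: (db ^ 26) ^ 6b = fd ^ 6b = 96
byte 1: (2b ^ 58) ^ 65 = 73 ^ 65 = 16
byte 2: (75 ^ ea) ^ 72 = 9f ^ 72 = ed
byte 3: (30 ^ 59) ^ 6e = 69 ^ 6e = 07
byte 4: (34 ^ 0b) ^ 65 = 3f ^ 65 = 5a
byte 5: (35 ^ 6f) ^ 6c = 5a ^ 6c = 36
byte 6: (8b ^ c6) ^ 20 = 4d ^ 20 = 6d
byte 7: (1d ^ 9a) ^ 47 = 87 ^ 47 = c0
byte 8: (54 ^ 31) ^ 45 = 65 ^ 45 = 20
byte 9: (10 ^ 47) ^ 54 = 57 ^ 54 = 03
byte 10: (cf ^ ed) ^ 20 = 22 ^ 20 = 02
byte 11: (9b ^ 6d) ^ 2f = f6 ^ 2f = d9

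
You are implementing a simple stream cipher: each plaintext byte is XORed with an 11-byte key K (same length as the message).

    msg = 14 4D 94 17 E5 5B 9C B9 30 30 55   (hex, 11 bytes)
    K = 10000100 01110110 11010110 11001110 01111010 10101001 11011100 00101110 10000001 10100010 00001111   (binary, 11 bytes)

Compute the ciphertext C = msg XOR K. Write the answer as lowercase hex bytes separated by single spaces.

90 3b 42 d9 9f f2 40 97 b1 92 5a

14 xor 84 = 90
4d xor 76 = 3b
94 xor d6 = 42
17 xor ce = d9
e5 xor 7a = 9f
5b xor a9 = f2
9c xor dc = 40
b9 xor 2e = 97
30 xor 81 = b1
30 xor a2 = 92
55 xor 0f = 5a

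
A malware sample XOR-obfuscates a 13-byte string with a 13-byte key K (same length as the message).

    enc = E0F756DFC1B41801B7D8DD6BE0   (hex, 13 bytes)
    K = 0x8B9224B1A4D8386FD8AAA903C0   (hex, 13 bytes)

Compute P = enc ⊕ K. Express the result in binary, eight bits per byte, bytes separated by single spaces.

11100000 xor 10001011 = 01101011
11110111 xor 10010010 = 01100101
01010110 xor 00100100 = 01110010
11011111 xor 10110001 = 01101110
11000001 xor 10100100 = 01100101
10110100 xor 11011000 = 01101100
00011000 xor 00111000 = 00100000
00000001 xor 01101111 = 01101110
10110111 xor 11011000 = 01101111
11011000 xor 10101010 = 01110010
11011101 xor 10101001 = 01110100
01101011 xor 00000011 = 01101000
11100000 xor 11000000 = 00100000

01101011 01100101 01110010 01101110 01100101 01101100 00100000 01101110 01101111 01110010 01110100 01101000 00100000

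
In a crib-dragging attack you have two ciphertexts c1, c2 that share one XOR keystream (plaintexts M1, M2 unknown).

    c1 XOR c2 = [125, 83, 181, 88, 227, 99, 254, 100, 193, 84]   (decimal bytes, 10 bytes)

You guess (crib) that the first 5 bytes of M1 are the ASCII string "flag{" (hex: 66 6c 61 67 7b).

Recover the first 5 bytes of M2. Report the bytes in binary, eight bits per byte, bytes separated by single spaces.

Since c1 ⊕ c2 = M1 ⊕ M2, XORing with the guessed M1 bytes yields the corresponding M2 bytes: M2 = (c1 ⊕ c2) ⊕ M1.
7d ⊕ 66 = 1b
53 ⊕ 6c = 3f
b5 ⊕ 61 = d4
58 ⊕ 67 = 3f
e3 ⊕ 7b = 98

00011011 00111111 11010100 00111111 10011000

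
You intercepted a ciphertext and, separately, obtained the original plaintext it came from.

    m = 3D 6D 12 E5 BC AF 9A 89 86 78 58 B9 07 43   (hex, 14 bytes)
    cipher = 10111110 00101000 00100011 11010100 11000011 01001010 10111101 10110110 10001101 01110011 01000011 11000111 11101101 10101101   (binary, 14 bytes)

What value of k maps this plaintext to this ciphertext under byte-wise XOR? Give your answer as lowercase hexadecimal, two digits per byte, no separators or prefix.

Since cipher = m ⊕ k, XORing both sides with m gives k = m ⊕ cipher.
byte 0: 3d XOR be = 83
byte 1: 6d XOR 28 = 45
byte 2: 12 XOR 23 = 31
byte 3: e5 XOR d4 = 31
byte 4: bc XOR c3 = 7f
byte 5: af XOR 4a = e5
byte 6: 9a XOR bd = 27
byte 7: 89 XOR b6 = 3f
byte 8: 86 XOR 8d = 0b
byte 9: 78 XOR 73 = 0b
byte 10: 58 XOR 43 = 1b
byte 11: b9 XOR c7 = 7e
byte 12: 07 XOR ed = ea
byte 13: 43 XOR ad = ee

834531317fe5273f0b0b1b7eeaee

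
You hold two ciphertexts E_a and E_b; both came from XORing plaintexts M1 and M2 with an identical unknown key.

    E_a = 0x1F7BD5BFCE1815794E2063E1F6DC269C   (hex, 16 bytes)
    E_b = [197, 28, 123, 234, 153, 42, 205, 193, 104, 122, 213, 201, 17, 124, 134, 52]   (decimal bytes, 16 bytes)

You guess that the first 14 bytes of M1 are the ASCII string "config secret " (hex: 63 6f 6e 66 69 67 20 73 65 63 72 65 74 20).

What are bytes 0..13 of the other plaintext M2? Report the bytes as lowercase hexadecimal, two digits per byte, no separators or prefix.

First, E_a ⊕ E_b = (M1 ⊕ K) ⊕ (M2 ⊕ K) = M1 ⊕ M2, so the key drops out. Then M2 = (M1 ⊕ M2) ⊕ M1 over the first 14 bytes.
byte 0: (1f ^ c5) ^ 63 = da ^ 63 = b9
byte 1: (7b ^ 1c) ^ 6f = 67 ^ 6f = 08
byte 2: (d5 ^ 7b) ^ 6e = ae ^ 6e = c0
byte 3: (bf ^ ea) ^ 66 = 55 ^ 66 = 33
byte 4: (ce ^ 99) ^ 69 = 57 ^ 69 = 3e
byte 5: (18 ^ 2a) ^ 67 = 32 ^ 67 = 55
byte 6: (15 ^ cd) ^ 20 = d8 ^ 20 = f8
byte 7: (79 ^ c1) ^ 73 = b8 ^ 73 = cb
byte 8: (4e ^ 68) ^ 65 = 26 ^ 65 = 43
byte 9: (20 ^ 7a) ^ 63 = 5a ^ 63 = 39
byte 10: (63 ^ d5) ^ 72 = b6 ^ 72 = c4
byte 11: (e1 ^ c9) ^ 65 = 28 ^ 65 = 4d
byte 12: (f6 ^ 11) ^ 74 = e7 ^ 74 = 93
byte 13: (dc ^ 7c) ^ 20 = a0 ^ 20 = 80

b908c0333e55f8cb4339c44d9380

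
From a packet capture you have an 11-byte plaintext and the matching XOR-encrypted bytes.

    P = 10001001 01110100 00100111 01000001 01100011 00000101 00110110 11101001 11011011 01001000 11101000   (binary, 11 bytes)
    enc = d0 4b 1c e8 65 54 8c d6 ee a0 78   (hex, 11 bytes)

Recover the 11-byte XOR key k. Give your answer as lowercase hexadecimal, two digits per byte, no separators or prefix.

Since enc = P ⊕ k, XORing both sides with P gives k = P ⊕ enc.
10001001 XOR 11010000 = 01011001
01110100 XOR 01001011 = 00111111
00100111 XOR 00011100 = 00111011
01000001 XOR 11101000 = 10101001
01100011 XOR 01100101 = 00000110
00000101 XOR 01010100 = 01010001
00110110 XOR 10001100 = 10111010
11101001 XOR 11010110 = 00111111
11011011 XOR 11101110 = 00110101
01001000 XOR 10100000 = 11101000
11101000 XOR 01111000 = 10010000

593f3ba90651ba3f35e890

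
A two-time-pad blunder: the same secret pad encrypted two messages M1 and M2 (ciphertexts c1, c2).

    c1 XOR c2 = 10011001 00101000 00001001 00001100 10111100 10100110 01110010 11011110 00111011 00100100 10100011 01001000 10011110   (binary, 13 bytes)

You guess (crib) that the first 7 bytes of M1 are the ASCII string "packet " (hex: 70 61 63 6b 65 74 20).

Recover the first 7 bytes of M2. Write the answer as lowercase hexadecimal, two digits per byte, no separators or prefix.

Since c1 ⊕ c2 = M1 ⊕ M2, XORing with the guessed M1 bytes yields the corresponding M2 bytes: M2 = (c1 ⊕ c2) ⊕ M1.
99 ^ 70 = e9
28 ^ 61 = 49
09 ^ 63 = 6a
0c ^ 6b = 67
bc ^ 65 = d9
a6 ^ 74 = d2
72 ^ 20 = 52

e9496a67d9d252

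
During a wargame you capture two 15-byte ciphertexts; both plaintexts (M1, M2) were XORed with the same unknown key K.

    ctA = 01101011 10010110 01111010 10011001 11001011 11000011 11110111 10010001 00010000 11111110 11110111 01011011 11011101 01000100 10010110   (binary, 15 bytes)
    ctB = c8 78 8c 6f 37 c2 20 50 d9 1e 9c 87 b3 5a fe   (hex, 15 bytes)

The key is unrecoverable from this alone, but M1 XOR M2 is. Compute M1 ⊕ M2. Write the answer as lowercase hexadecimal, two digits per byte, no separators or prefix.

a3eef6f6fc01d7c1c9e06bdc6e1e68

ctA ⊕ ctB = (M1 ⊕ K) ⊕ (M2 ⊕ K) = M1 ⊕ M2 — the shared key cancels under XOR.
107 xor 200 = 163
150 xor 120 = 238
122 xor 140 = 246
153 xor 111 = 246
203 xor  55 = 252
195 xor 194 =   1
247 xor  32 = 215
145 xor  80 = 193
 16 xor 217 = 201
254 xor  30 = 224
247 xor 156 = 107
 91 xor 135 = 220
221 xor 179 = 110
 68 xor  90 =  30
150 xor 254 = 104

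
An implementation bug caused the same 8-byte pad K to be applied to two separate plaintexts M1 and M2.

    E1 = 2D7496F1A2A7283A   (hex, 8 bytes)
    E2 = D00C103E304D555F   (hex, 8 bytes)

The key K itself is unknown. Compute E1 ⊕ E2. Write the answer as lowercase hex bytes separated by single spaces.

E1 ⊕ E2 = (M1 ⊕ K) ⊕ (M2 ⊕ K) = M1 ⊕ M2 — the shared key cancels under XOR.
 45 XOR 208 = 253
116 XOR  12 = 120
150 XOR  16 = 134
241 XOR  62 = 207
162 XOR  48 = 146
167 XOR  77 = 234
 40 XOR  85 = 125
 58 XOR  95 = 101

fd 78 86 cf 92 ea 7d 65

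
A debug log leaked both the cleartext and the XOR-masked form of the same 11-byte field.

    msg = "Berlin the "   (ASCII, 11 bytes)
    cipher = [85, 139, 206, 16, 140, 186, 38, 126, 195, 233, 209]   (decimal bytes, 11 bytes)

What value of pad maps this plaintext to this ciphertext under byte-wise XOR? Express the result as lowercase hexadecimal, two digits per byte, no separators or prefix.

17eebc7ce5d4060aab8cf1

Since cipher = msg ⊕ pad, XORing both sides with msg gives pad = msg ⊕ cipher.
byte 0: 01000010 xor 01010101 = 00010111
byte 1: 01100101 xor 10001011 = 11101110
byte 2: 01110010 xor 11001110 = 10111100
byte 3: 01101100 xor 00010000 = 01111100
byte 4: 01101001 xor 10001100 = 11100101
byte 5: 01101110 xor 10111010 = 11010100
byte 6: 00100000 xor 00100110 = 00000110
byte 7: 01110100 xor 01111110 = 00001010
byte 8: 01101000 xor 11000011 = 10101011
byte 9: 01100101 xor 11101001 = 10001100
byte 10: 00100000 xor 11010001 = 11110001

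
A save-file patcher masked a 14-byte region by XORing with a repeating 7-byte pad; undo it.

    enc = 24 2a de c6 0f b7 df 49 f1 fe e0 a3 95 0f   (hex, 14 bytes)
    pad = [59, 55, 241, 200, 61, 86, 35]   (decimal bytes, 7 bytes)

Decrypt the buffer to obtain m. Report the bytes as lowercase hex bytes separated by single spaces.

The 7-byte key repeats, so the effective keystream is 3b 37 f1 c8 3d 56 23 3b 37 f1 c8 3d 56 23.
byte 0:  36 xor  59 =  31
byte 1:  42 xor  55 =  29
byte 2: 222 xor 241 =  47
byte 3: 198 xor 200 =  14
byte 4:  15 xor  61 =  50
byte 5: 183 xor  86 = 225
byte 6: 223 xor  35 = 252
byte 7:  73 xor  59 = 114
byte 8: 241 xor  55 = 198
byte 9: 254 xor 241 =  15
byte 10: 224 xor 200 =  40
byte 11: 163 xor  61 = 158
byte 12: 149 xor  86 = 195
byte 13:  15 xor  35 =  44

1f 1d 2f 0e 32 e1 fc 72 c6 0f 28 9e c3 2c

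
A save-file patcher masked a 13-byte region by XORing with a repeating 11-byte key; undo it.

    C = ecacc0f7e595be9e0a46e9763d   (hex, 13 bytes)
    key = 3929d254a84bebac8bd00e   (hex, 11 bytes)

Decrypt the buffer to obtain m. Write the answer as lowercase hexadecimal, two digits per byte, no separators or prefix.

The 11-byte key repeats, so the effective keystream is 39 29 d2 54 a8 4b eb ac 8b d0 0e 39 29.
byte 0: 11101100 ^ 00111001 = 11010101
byte 1: 10101100 ^ 00101001 = 10000101
byte 2: 11000000 ^ 11010010 = 00010010
byte 3: 11110111 ^ 01010100 = 10100011
byte 4: 11100101 ^ 10101000 = 01001101
byte 5: 10010101 ^ 01001011 = 11011110
byte 6: 10111110 ^ 11101011 = 01010101
byte 7: 10011110 ^ 10101100 = 00110010
byte 8: 00001010 ^ 10001011 = 10000001
byte 9: 01000110 ^ 11010000 = 10010110
byte 10: 11101001 ^ 00001110 = 11100111
byte 11: 01110110 ^ 00111001 = 01001111
byte 12: 00111101 ^ 00101001 = 00010100

d58512a34dde55328196e74f14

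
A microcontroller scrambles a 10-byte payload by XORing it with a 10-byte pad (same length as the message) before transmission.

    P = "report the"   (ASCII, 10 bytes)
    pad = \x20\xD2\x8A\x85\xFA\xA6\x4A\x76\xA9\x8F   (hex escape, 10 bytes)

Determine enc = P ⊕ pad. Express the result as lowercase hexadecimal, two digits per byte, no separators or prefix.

72 ^ 20 = 52
65 ^ d2 = b7
70 ^ 8a = fa
6f ^ 85 = ea
72 ^ fa = 88
74 ^ a6 = d2
20 ^ 4a = 6a
74 ^ 76 = 02
68 ^ a9 = c1
65 ^ 8f = ea

52b7faea88d26a02c1ea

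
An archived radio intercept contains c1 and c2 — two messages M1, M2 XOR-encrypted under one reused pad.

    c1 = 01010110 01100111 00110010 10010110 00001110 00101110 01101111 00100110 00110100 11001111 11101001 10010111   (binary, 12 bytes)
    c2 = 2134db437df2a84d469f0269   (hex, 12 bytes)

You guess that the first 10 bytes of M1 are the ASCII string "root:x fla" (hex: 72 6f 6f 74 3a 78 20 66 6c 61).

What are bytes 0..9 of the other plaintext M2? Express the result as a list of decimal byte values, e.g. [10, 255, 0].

[5, 60, 134, 161, 73, 164, 231, 13, 30, 49]

First, c1 ⊕ c2 = (M1 ⊕ K) ⊕ (M2 ⊕ K) = M1 ⊕ M2, so the key drops out. Then M2 = (M1 ⊕ M2) ⊕ M1 over the first 10 bytes.
byte 0: (56 XOR 21) XOR 72 = 77 XOR 72 = 05
byte 1: (67 XOR 34) XOR 6f = 53 XOR 6f = 3c
byte 2: (32 XOR db) XOR 6f = e9 XOR 6f = 86
byte 3: (96 XOR 43) XOR 74 = d5 XOR 74 = a1
byte 4: (0e XOR 7d) XOR 3a = 73 XOR 3a = 49
byte 5: (2e XOR f2) XOR 78 = dc XOR 78 = a4
byte 6: (6f XOR a8) XOR 20 = c7 XOR 20 = e7
byte 7: (26 XOR 4d) XOR 66 = 6b XOR 66 = 0d
byte 8: (34 XOR 46) XOR 6c = 72 XOR 6c = 1e
byte 9: (cf XOR 9f) XOR 61 = 50 XOR 61 = 31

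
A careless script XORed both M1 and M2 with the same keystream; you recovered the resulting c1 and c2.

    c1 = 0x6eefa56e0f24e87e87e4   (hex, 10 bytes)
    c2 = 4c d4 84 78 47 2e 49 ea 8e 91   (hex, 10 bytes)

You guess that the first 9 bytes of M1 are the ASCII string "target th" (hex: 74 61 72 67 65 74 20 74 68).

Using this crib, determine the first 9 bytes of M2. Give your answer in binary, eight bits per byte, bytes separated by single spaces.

01010110 01011010 01010011 01110001 00101101 01111110 10000001 11100000 01100001

First, c1 ⊕ c2 = (M1 ⊕ K) ⊕ (M2 ⊕ K) = M1 ⊕ M2, so the key drops out. Then M2 = (M1 ⊕ M2) ⊕ M1 over the first 9 bytes.
byte 0: (6e xor 4c) xor 74 = 22 xor 74 = 56
byte 1: (ef xor d4) xor 61 = 3b xor 61 = 5a
byte 2: (a5 xor 84) xor 72 = 21 xor 72 = 53
byte 3: (6e xor 78) xor 67 = 16 xor 67 = 71
byte 4: (0f xor 47) xor 65 = 48 xor 65 = 2d
byte 5: (24 xor 2e) xor 74 = 0a xor 74 = 7e
byte 6: (e8 xor 49) xor 20 = a1 xor 20 = 81
byte 7: (7e xor ea) xor 74 = 94 xor 74 = e0
byte 8: (87 xor 8e) xor 68 = 09 xor 68 = 61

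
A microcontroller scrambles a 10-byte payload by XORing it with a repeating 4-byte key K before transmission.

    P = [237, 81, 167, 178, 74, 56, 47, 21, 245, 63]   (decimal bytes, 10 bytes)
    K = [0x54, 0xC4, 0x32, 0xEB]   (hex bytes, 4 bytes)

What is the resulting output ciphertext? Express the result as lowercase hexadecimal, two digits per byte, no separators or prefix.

b99595591efc1dfea1fb

The 4-byte key repeats, so the effective keystream is 54 c4 32 eb 54 c4 32 eb 54 c4.
byte 0: ed ⊕ 54 = b9
byte 1: 51 ⊕ c4 = 95
byte 2: a7 ⊕ 32 = 95
byte 3: b2 ⊕ eb = 59
byte 4: 4a ⊕ 54 = 1e
byte 5: 38 ⊕ c4 = fc
byte 6: 2f ⊕ 32 = 1d
byte 7: 15 ⊕ eb = fe
byte 8: f5 ⊕ 54 = a1
byte 9: 3f ⊕ c4 = fb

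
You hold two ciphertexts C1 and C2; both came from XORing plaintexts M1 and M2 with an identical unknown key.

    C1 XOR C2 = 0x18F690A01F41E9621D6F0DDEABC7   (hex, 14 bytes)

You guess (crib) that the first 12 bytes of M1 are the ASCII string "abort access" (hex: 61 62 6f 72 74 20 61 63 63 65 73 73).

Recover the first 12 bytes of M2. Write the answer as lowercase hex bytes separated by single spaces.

Since C1 ⊕ C2 = M1 ⊕ M2, XORing with the guessed M1 bytes yields the corresponding M2 bytes: M2 = (C1 ⊕ C2) ⊕ M1.
byte 0: 18 xor 61 = 79
byte 1: f6 xor 62 = 94
byte 2: 90 xor 6f = ff
byte 3: a0 xor 72 = d2
byte 4: 1f xor 74 = 6b
byte 5: 41 xor 20 = 61
byte 6: e9 xor 61 = 88
byte 7: 62 xor 63 = 01
byte 8: 1d xor 63 = 7e
byte 9: 6f xor 65 = 0a
byte 10: 0d xor 73 = 7e
byte 11: de xor 73 = ad

79 94 ff d2 6b 61 88 01 7e 0a 7e ad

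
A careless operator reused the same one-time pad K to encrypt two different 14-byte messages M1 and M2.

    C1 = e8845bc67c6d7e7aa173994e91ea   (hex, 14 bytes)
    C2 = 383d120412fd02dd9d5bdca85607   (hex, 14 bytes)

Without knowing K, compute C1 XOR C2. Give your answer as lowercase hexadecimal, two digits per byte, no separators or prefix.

d0b949c26e907ca73c2845e6c7ed

C1 ⊕ C2 = (M1 ⊕ K) ⊕ (M2 ⊕ K) = M1 ⊕ M2 — the shared key cancels under XOR.
11101000 xor 00111000 = 11010000
10000100 xor 00111101 = 10111001
01011011 xor 00010010 = 01001001
11000110 xor 00000100 = 11000010
01111100 xor 00010010 = 01101110
01101101 xor 11111101 = 10010000
01111110 xor 00000010 = 01111100
01111010 xor 11011101 = 10100111
10100001 xor 10011101 = 00111100
01110011 xor 01011011 = 00101000
10011001 xor 11011100 = 01000101
01001110 xor 10101000 = 11100110
10010001 xor 01010110 = 11000111
11101010 xor 00000111 = 11101101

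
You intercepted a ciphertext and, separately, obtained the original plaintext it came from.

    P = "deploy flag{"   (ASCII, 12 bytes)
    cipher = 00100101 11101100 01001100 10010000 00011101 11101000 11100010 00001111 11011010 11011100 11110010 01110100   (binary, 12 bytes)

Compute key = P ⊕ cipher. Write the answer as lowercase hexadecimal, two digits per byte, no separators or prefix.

41893cfc7291c269b6bd950f

Since cipher = P ⊕ key, XORing both sides with P gives key = P ⊕ cipher.
byte 0: 64 ^ 25 = 41
byte 1: 65 ^ ec = 89
byte 2: 70 ^ 4c = 3c
byte 3: 6c ^ 90 = fc
byte 4: 6f ^ 1d = 72
byte 5: 79 ^ e8 = 91
byte 6: 20 ^ e2 = c2
byte 7: 66 ^ 0f = 69
byte 8: 6c ^ da = b6
byte 9: 61 ^ dc = bd
byte 10: 67 ^ f2 = 95
byte 11: 7b ^ 74 = 0f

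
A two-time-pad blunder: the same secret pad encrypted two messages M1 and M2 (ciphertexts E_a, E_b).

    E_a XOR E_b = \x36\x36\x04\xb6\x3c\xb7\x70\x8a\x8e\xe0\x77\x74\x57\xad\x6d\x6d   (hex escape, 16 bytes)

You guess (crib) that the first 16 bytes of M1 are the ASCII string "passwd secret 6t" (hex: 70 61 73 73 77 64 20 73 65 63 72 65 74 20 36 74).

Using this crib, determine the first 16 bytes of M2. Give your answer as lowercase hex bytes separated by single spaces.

46 57 77 c5 4b d3 50 f9 eb 83 05 11 23 8d 5b 19

Since E_a ⊕ E_b = M1 ⊕ M2, XORing with the guessed M1 bytes yields the corresponding M2 bytes: M2 = (E_a ⊕ E_b) ⊕ M1.
byte 0:  54 xor 112 =  70
byte 1:  54 xor  97 =  87
byte 2:   4 xor 115 = 119
byte 3: 182 xor 115 = 197
byte 4:  60 xor 119 =  75
byte 5: 183 xor 100 = 211
byte 6: 112 xor  32 =  80
byte 7: 138 xor 115 = 249
byte 8: 142 xor 101 = 235
byte 9: 224 xor  99 = 131
byte 10: 119 xor 114 =   5
byte 11: 116 xor 101 =  17
byte 12:  87 xor 116 =  35
byte 13: 173 xor  32 = 141
byte 14: 109 xor  54 =  91
byte 15: 109 xor 116 =  25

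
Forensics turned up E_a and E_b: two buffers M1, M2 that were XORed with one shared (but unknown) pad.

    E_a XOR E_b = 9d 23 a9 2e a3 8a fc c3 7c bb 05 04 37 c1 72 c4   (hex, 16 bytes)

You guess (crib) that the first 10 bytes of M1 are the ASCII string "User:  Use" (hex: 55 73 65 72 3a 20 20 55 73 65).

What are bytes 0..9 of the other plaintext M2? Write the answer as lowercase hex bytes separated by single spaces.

Since E_a ⊕ E_b = M1 ⊕ M2, XORing with the guessed M1 bytes yields the corresponding M2 bytes: M2 = (E_a ⊕ E_b) ⊕ M1.
10011101 xor 01010101 = 11001000
00100011 xor 01110011 = 01010000
10101001 xor 01100101 = 11001100
00101110 xor 01110010 = 01011100
10100011 xor 00111010 = 10011001
10001010 xor 00100000 = 10101010
11111100 xor 00100000 = 11011100
11000011 xor 01010101 = 10010110
01111100 xor 01110011 = 00001111
10111011 xor 01100101 = 11011110

c8 50 cc 5c 99 aa dc 96 0f de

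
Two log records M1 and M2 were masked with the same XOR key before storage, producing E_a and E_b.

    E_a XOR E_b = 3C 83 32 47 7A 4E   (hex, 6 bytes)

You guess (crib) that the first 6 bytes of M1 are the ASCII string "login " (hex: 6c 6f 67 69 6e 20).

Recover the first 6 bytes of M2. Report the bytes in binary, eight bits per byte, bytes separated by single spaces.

Since E_a ⊕ E_b = M1 ⊕ M2, XORing with the guessed M1 bytes yields the corresponding M2 bytes: M2 = (E_a ⊕ E_b) ⊕ M1.
3c ⊕ 6c = 50
83 ⊕ 6f = ec
32 ⊕ 67 = 55
47 ⊕ 69 = 2e
7a ⊕ 6e = 14
4e ⊕ 20 = 6e

01010000 11101100 01010101 00101110 00010100 01101110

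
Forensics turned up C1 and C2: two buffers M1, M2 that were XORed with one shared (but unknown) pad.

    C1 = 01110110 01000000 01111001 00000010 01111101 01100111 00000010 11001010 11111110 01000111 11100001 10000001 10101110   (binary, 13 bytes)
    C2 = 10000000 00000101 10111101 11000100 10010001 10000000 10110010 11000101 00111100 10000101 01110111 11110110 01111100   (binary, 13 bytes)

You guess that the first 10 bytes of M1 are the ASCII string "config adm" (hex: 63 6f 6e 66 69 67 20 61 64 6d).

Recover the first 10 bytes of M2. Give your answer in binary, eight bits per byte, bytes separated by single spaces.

First, C1 ⊕ C2 = (M1 ⊕ K) ⊕ (M2 ⊕ K) = M1 ⊕ M2, so the key drops out. Then M2 = (M1 ⊕ M2) ⊕ M1 over the first 10 bytes.
byte 0: (76 ^ 80) ^ 63 = f6 ^ 63 = 95
byte 1: (40 ^ 05) ^ 6f = 45 ^ 6f = 2a
byte 2: (79 ^ bd) ^ 6e = c4 ^ 6e = aa
byte 3: (02 ^ c4) ^ 66 = c6 ^ 66 = a0
byte 4: (7d ^ 91) ^ 69 = ec ^ 69 = 85
byte 5: (67 ^ 80) ^ 67 = e7 ^ 67 = 80
byte 6: (02 ^ b2) ^ 20 = b0 ^ 20 = 90
byte 7: (ca ^ c5) ^ 61 = 0f ^ 61 = 6e
byte 8: (fe ^ 3c) ^ 64 = c2 ^ 64 = a6
byte 9: (47 ^ 85) ^ 6d = c2 ^ 6d = af

10010101 00101010 10101010 10100000 10000101 10000000 10010000 01101110 10100110 10101111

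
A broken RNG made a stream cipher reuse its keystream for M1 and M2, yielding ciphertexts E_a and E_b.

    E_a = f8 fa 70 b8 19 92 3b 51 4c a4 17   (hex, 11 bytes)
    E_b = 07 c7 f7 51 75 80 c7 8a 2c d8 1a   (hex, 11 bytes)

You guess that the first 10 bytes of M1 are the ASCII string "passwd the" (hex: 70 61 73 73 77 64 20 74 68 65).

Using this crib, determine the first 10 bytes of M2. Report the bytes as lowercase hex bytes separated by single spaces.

First, E_a ⊕ E_b = (M1 ⊕ K) ⊕ (M2 ⊕ K) = M1 ⊕ M2, so the key drops out. Then M2 = (M1 ⊕ M2) ⊕ M1 over the first 10 bytes.
byte 0: (f8 ⊕ 07) ⊕ 70 = ff ⊕ 70 = 8f
byte 1: (fa ⊕ c7) ⊕ 61 = 3d ⊕ 61 = 5c
byte 2: (70 ⊕ f7) ⊕ 73 = 87 ⊕ 73 = f4
byte 3: (b8 ⊕ 51) ⊕ 73 = e9 ⊕ 73 = 9a
byte 4: (19 ⊕ 75) ⊕ 77 = 6c ⊕ 77 = 1b
byte 5: (92 ⊕ 80) ⊕ 64 = 12 ⊕ 64 = 76
byte 6: (3b ⊕ c7) ⊕ 20 = fc ⊕ 20 = dc
byte 7: (51 ⊕ 8a) ⊕ 74 = db ⊕ 74 = af
byte 8: (4c ⊕ 2c) ⊕ 68 = 60 ⊕ 68 = 08
byte 9: (a4 ⊕ d8) ⊕ 65 = 7c ⊕ 65 = 19

8f 5c f4 9a 1b 76 dc af 08 19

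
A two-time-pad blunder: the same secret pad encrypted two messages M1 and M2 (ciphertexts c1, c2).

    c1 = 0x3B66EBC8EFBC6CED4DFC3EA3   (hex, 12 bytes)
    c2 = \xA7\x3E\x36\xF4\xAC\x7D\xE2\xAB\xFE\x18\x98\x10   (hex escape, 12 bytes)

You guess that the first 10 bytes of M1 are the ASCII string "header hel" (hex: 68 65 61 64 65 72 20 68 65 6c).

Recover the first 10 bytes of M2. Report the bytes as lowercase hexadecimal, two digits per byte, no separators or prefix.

f43dbc5826b3ae2ed688

First, c1 ⊕ c2 = (M1 ⊕ K) ⊕ (M2 ⊕ K) = M1 ⊕ M2, so the key drops out. Then M2 = (M1 ⊕ M2) ⊕ M1 over the first 10 bytes.
byte 0: (3b ⊕ a7) ⊕ 68 = 9c ⊕ 68 = f4
byte 1: (66 ⊕ 3e) ⊕ 65 = 58 ⊕ 65 = 3d
byte 2: (eb ⊕ 36) ⊕ 61 = dd ⊕ 61 = bc
byte 3: (c8 ⊕ f4) ⊕ 64 = 3c ⊕ 64 = 58
byte 4: (ef ⊕ ac) ⊕ 65 = 43 ⊕ 65 = 26
byte 5: (bc ⊕ 7d) ⊕ 72 = c1 ⊕ 72 = b3
byte 6: (6c ⊕ e2) ⊕ 20 = 8e ⊕ 20 = ae
byte 7: (ed ⊕ ab) ⊕ 68 = 46 ⊕ 68 = 2e
byte 8: (4d ⊕ fe) ⊕ 65 = b3 ⊕ 65 = d6
byte 9: (fc ⊕ 18) ⊕ 6c = e4 ⊕ 6c = 88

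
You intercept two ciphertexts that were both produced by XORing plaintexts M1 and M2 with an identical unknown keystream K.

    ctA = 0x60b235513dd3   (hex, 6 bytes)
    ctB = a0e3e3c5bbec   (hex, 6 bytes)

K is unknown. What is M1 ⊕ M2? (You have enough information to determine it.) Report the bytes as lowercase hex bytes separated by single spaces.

ctA ⊕ ctB = (M1 ⊕ K) ⊕ (M2 ⊕ K) = M1 ⊕ M2 — the shared key cancels under XOR.
byte 0: 60 xor a0 = c0
byte 1: b2 xor e3 = 51
byte 2: 35 xor e3 = d6
byte 3: 51 xor c5 = 94
byte 4: 3d xor bb = 86
byte 5: d3 xor ec = 3f

c0 51 d6 94 86 3f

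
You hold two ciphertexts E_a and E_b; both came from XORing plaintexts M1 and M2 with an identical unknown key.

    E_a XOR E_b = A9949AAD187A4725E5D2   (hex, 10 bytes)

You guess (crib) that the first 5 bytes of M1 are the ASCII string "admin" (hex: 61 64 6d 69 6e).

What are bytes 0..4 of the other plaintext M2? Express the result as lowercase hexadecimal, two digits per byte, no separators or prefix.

c8f0f7c476

Since E_a ⊕ E_b = M1 ⊕ M2, XORing with the guessed M1 bytes yields the corresponding M2 bytes: M2 = (E_a ⊕ E_b) ⊕ M1.
byte 0: 169 xor  97 = 200
byte 1: 148 xor 100 = 240
byte 2: 154 xor 109 = 247
byte 3: 173 xor 105 = 196
byte 4:  24 xor 110 = 118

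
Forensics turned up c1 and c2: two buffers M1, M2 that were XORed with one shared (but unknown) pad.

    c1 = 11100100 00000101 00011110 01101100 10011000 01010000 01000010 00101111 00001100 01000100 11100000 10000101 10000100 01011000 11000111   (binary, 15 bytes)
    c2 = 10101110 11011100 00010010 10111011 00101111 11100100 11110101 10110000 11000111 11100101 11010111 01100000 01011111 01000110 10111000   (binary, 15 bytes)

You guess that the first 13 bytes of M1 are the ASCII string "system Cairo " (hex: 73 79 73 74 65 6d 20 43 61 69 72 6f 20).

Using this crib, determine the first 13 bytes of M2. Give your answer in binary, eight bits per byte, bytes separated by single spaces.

First, c1 ⊕ c2 = (M1 ⊕ K) ⊕ (M2 ⊕ K) = M1 ⊕ M2, so the key drops out. Then M2 = (M1 ⊕ M2) ⊕ M1 over the first 13 bytes.
byte 0: (e4 XOR ae) XOR 73 = 4a XOR 73 = 39
byte 1: (05 XOR dc) XOR 79 = d9 XOR 79 = a0
byte 2: (1e XOR 12) XOR 73 = 0c XOR 73 = 7f
byte 3: (6c XOR bb) XOR 74 = d7 XOR 74 = a3
byte 4: (98 XOR 2f) XOR 65 = b7 XOR 65 = d2
byte 5: (50 XOR e4) XOR 6d = b4 XOR 6d = d9
byte 6: (42 XOR f5) XOR 20 = b7 XOR 20 = 97
byte 7: (2f XOR b0) XOR 43 = 9f XOR 43 = dc
byte 8: (0c XOR c7) XOR 61 = cb XOR 61 = aa
byte 9: (44 XOR e5) XOR 69 = a1 XOR 69 = c8
byte 10: (e0 XOR d7) XOR 72 = 37 XOR 72 = 45
byte 11: (85 XOR 60) XOR 6f = e5 XOR 6f = 8a
byte 12: (84 XOR 5f) XOR 20 = db XOR 20 = fb

00111001 10100000 01111111 10100011 11010010 11011001 10010111 11011100 10101010 11001000 01000101 10001010 11111011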